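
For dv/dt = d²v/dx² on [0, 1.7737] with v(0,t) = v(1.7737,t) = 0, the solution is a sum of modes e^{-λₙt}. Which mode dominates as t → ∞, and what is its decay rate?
Eigenvalues: λₙ = n²π²/1.7737².
First three modes:
  n=1: λ₁ = π²/1.7737² ≈ 3.137
  n=2: λ₂ = 4π²/1.7737² ≈ 12.549 (4× faster decay)
  n=3: λ₃ = 9π²/1.7737² ≈ 28.235 (9× faster decay)
As t → ∞, higher modes decay exponentially faster. The n=1 mode dominates: v ~ c₁ sin(πx/1.7737) e^{-λ₁t}.
Decay rate: λ₁ = π²/1.7737² ≈ 3.137.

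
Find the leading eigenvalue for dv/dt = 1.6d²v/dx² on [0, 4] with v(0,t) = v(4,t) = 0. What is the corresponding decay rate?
Eigenvalues: λₙ = 1.6n²π²/4².
First three modes:
  n=1: λ₁ = 1.6π²/4² ≈ 0.987
  n=2: λ₂ = 6.4π²/4² ≈ 3.948 (4× faster decay)
  n=3: λ₃ = 14.4π²/4² ≈ 8.883 (9× faster decay)
As t → ∞, higher modes decay exponentially faster. The n=1 mode dominates: v ~ c₁ sin(πx/4) e^{-λ₁t}.
Decay rate: λ₁ = 1.6π²/4² ≈ 0.987.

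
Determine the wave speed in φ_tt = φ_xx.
Speed = 1. Information travels along characteristics x = x₀ ± 1t.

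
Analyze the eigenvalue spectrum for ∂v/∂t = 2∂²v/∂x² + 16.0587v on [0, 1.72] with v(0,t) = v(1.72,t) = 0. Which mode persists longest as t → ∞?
Eigenvalues: λₙ = 2n²π²/1.72² - 16.0587.
First three modes:
  n=1: λ₁ = 2π²/1.72² - 16.0587 ≈ -9.386
  n=2: λ₂ = 8π²/1.72² - 16.0587 ≈ 10.63
  n=3: λ₃ = 18π²/1.72² - 16.0587 ≈ 43.992
Since 2π²/1.72² ≈ 6.672 < 16.0587, λ₁ < 0.
The n=1 mode grows fastest (−λₙ is largest for n=1) → dominates.
Asymptotic: v ~ c₁ sin(πx/1.72) e^{9.386t} (exponential growth at rate −λ₁ ≈ 9.386).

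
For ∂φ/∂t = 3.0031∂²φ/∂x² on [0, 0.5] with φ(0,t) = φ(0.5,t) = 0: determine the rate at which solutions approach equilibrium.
Eigenvalues: λₙ = 3.0031n²π²/0.5².
First three modes:
  n=1: λ₁ = 3.0031π²/0.5² ≈ 118.558
  n=2: λ₂ = 12.0124π²/0.5² ≈ 474.231 (4× faster decay)
  n=3: λ₃ = 27.0279π²/0.5² ≈ 1067.019 (9× faster decay)
As t → ∞, higher modes decay exponentially faster. The n=1 mode dominates: φ ~ c₁ sin(πx/0.5) e^{-λ₁t}.
Decay rate: λ₁ = 3.0031π²/0.5² ≈ 118.558.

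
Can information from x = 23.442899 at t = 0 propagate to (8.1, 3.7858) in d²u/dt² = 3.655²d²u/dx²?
No. The domain of dependence is [-5.737099, 21.937099], and 23.442899 is outside this interval.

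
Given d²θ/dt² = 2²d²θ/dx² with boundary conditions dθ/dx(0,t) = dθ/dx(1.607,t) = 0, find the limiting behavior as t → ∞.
θ oscillates about a mean that drifts linearly in t (generically unbounded; no decay). There is no damping, so the nonconstant modes persist as standing waves (energy conserved, no decay). But with Neumann conditions at both ends the constant mode has eigenvalue 0: the spatial mean M(t) of θ satisfies M'' = 0, so M(t) = M(0) + M'(0)·t. Unless the initial velocity has zero mean (∫θ_t(x,0)dx = 0), the solution grows linearly in t (unbounded, though not exponentially); if it does have zero mean, the solution stays bounded and simply oscillates.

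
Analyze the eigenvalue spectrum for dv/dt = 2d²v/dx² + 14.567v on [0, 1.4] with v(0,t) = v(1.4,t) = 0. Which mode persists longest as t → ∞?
Eigenvalues: λₙ = 2n²π²/1.4² - 14.567.
First three modes:
  n=1: λ₁ = 2π²/1.4² - 14.567 ≈ -4.496
  n=2: λ₂ = 8π²/1.4² - 14.567 ≈ 25.717
  n=3: λ₃ = 18π²/1.4² - 14.567 ≈ 76.072
Since 2π²/1.4² ≈ 10.071 < 14.567, λ₁ < 0.
The n=1 mode grows fastest (−λₙ is largest for n=1) → dominates.
Asymptotic: v ~ c₁ sin(πx/1.4) e^{4.496t} (exponential growth at rate −λ₁ ≈ 4.496).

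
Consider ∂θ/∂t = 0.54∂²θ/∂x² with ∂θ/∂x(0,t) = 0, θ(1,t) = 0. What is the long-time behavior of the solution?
As t → ∞, θ → 0. Heat escapes through the Dirichlet boundary.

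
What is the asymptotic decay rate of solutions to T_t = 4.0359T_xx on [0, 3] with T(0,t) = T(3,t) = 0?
Eigenvalues: λₙ = 4.0359n²π²/3².
First three modes:
  n=1: λ₁ = 4.0359π²/3² ≈ 4.426
  n=2: λ₂ = 16.1436π²/3² ≈ 17.703 (4× faster decay)
  n=3: λ₃ = 36.3231π²/3² ≈ 39.833 (9× faster decay)
As t → ∞, higher modes decay exponentially faster. The n=1 mode dominates: T ~ c₁ sin(πx/3) e^{-λ₁t}.
Decay rate: λ₁ = 4.0359π²/3² ≈ 4.426.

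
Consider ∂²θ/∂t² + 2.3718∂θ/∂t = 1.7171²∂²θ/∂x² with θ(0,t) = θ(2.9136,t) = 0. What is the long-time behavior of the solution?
As t → ∞, θ → 0. Damping (γ=2.3718) dissipates energy; oscillations decay exponentially.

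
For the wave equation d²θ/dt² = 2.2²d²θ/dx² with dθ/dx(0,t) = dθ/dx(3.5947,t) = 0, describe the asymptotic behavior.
θ oscillates about a mean that drifts linearly in t (generically unbounded; no decay). There is no damping, so the nonconstant modes persist as standing waves (energy conserved, no decay). But with Neumann conditions at both ends the constant mode has eigenvalue 0: the spatial mean M(t) of θ satisfies M'' = 0, so M(t) = M(0) + M'(0)·t. Unless the initial velocity has zero mean (∫θ_t(x,0)dx = 0), the solution grows linearly in t (unbounded, though not exponentially); if it does have zero mean, the solution stays bounded and simply oscillates.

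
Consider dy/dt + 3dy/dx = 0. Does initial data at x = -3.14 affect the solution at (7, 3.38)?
Yes. The characteristic through (7, 3.38) passes through x = -3.14.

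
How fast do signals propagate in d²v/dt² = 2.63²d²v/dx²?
Speed = 2.63. Information travels along characteristics x = x₀ ± 2.63t.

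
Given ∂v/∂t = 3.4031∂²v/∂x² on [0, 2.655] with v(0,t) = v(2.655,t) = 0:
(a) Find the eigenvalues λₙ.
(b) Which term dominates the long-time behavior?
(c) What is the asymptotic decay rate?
Eigenvalues: λₙ = 3.4031n²π²/2.655².
First three modes:
  n=1: λ₁ = 3.4031π²/2.655² ≈ 4.765
  n=2: λ₂ = 13.6124π²/2.655² ≈ 19.059 (4× faster decay)
  n=3: λ₃ = 30.6279π²/2.655² ≈ 42.883 (9× faster decay)
As t → ∞, higher modes decay exponentially faster. The n=1 mode dominates: v ~ c₁ sin(πx/2.655) e^{-λ₁t}.
Decay rate: λ₁ = 3.4031π²/2.655² ≈ 4.765.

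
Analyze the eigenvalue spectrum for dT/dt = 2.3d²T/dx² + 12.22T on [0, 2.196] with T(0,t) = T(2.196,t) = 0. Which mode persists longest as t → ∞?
Eigenvalues: λₙ = 2.3n²π²/2.196² - 12.22.
First three modes:
  n=1: λ₁ = 2.3π²/2.196² - 12.22 ≈ -7.513
  n=2: λ₂ = 9.2π²/2.196² - 12.22 ≈ 6.609
  n=3: λ₃ = 20.7π²/2.196² - 12.22 ≈ 30.145
Since 2.3π²/2.196² ≈ 4.707 < 12.22, λ₁ < 0.
The n=1 mode grows fastest (−λₙ is largest for n=1) → dominates.
Asymptotic: T ~ c₁ sin(πx/2.196) e^{7.513t} (exponential growth at rate −λ₁ ≈ 7.513).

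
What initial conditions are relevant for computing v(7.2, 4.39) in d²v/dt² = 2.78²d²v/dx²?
Domain of dependence: [-5.0042, 19.4042]. Signals travel at speed 2.78, so data within |x - 7.2| ≤ 2.78·4.39 = 12.2042 can reach the point.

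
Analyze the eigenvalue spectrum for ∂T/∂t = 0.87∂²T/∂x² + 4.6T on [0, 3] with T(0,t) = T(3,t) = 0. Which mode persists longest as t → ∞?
Eigenvalues: λₙ = 0.87n²π²/3² - 4.6.
First three modes:
  n=1: λ₁ = 0.87π²/3² - 4.6 ≈ -3.646
  n=2: λ₂ = 3.48π²/3² - 4.6 ≈ -0.784
  n=3: λ₃ = 7.83π²/3² - 4.6 ≈ 3.987
Since 0.87π²/3² ≈ 0.954 < 4.6, λ₁ < 0.
The n=1 mode grows fastest (−λₙ is largest for n=1) → dominates.
Asymptotic: T ~ c₁ sin(πx/3) e^{3.646t} (exponential growth at rate −λ₁ ≈ 3.646).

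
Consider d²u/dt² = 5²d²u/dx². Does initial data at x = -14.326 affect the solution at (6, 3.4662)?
No. The domain of dependence is [-11.331, 23.331], and -14.326 is outside this interval.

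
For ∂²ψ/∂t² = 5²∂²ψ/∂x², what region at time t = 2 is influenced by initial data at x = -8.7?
Domain of influence: [-18.7, 1.3]. Data at x = -8.7 spreads outward at speed 5.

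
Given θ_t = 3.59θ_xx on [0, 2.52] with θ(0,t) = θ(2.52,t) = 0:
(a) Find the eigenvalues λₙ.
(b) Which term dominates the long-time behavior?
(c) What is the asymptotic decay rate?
Eigenvalues: λₙ = 3.59n²π²/2.52².
First three modes:
  n=1: λ₁ = 3.59π²/2.52² ≈ 5.579
  n=2: λ₂ = 14.36π²/2.52² ≈ 22.318 (4× faster decay)
  n=3: λ₃ = 32.31π²/2.52² ≈ 50.215 (9× faster decay)
As t → ∞, higher modes decay exponentially faster. The n=1 mode dominates: θ ~ c₁ sin(πx/2.52) e^{-λ₁t}.
Decay rate: λ₁ = 3.59π²/2.52² ≈ 5.579.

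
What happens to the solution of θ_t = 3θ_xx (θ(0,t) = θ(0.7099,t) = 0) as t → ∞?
θ → 0. Heat diffuses out through both boundaries.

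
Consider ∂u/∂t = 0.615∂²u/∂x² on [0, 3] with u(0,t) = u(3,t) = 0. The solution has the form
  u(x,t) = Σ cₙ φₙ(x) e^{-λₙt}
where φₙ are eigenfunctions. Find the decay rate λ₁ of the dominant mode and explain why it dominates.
Eigenvalues: λₙ = 0.615n²π²/3².
First three modes:
  n=1: λ₁ = 0.615π²/3² ≈ 0.674
  n=2: λ₂ = 2.46π²/3² ≈ 2.698 (4× faster decay)
  n=3: λ₃ = 5.535π²/3² ≈ 6.07 (9× faster decay)
As t → ∞, higher modes decay exponentially faster. The n=1 mode dominates: u ~ c₁ sin(πx/3) e^{-λ₁t}.
Decay rate: λ₁ = 0.615π²/3² ≈ 0.674.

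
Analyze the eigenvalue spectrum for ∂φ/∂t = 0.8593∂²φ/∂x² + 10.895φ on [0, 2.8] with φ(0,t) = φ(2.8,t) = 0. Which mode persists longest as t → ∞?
Eigenvalues: λₙ = 0.8593n²π²/2.8² - 10.895.
First three modes:
  n=1: λ₁ = 0.8593π²/2.8² - 10.895 ≈ -9.813
  n=2: λ₂ = 3.4372π²/2.8² - 10.895 ≈ -6.568
  n=3: λ₃ = 7.7337π²/2.8² - 10.895 ≈ -1.159
Since 0.8593π²/2.8² ≈ 1.082 < 10.895, λ₁ < 0.
The n=1 mode grows fastest (−λₙ is largest for n=1) → dominates.
Asymptotic: φ ~ c₁ sin(πx/2.8) e^{9.813t} (exponential growth at rate −λ₁ ≈ 9.813).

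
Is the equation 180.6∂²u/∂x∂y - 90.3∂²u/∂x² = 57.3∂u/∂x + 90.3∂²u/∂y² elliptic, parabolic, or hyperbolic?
Rewriting in standard form: -90.3∂²u/∂x² + 180.6∂²u/∂x∂y - 90.3∂²u/∂y² - 57.3∂u/∂x = 0. Computing B² - 4AC with A = -90.3, B = 180.6, C = -90.3: discriminant = 0 (zero). Answer: parabolic.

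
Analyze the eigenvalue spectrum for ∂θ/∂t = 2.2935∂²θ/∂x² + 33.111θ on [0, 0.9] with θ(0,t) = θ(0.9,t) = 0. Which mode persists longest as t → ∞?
Eigenvalues: λₙ = 2.2935n²π²/0.9² - 33.111.
First three modes:
  n=1: λ₁ = 2.2935π²/0.9² - 33.111 ≈ -5.165
  n=2: λ₂ = 9.174π²/0.9² - 33.111 ≈ 78.671
  n=3: λ₃ = 20.6415π²/0.9² - 33.111 ≈ 218.399
Since 2.2935π²/0.9² ≈ 27.946 < 33.111, λ₁ < 0.
The n=1 mode grows fastest (−λₙ is largest for n=1) → dominates.
Asymptotic: θ ~ c₁ sin(πx/0.9) e^{5.165t} (exponential growth at rate −λ₁ ≈ 5.165).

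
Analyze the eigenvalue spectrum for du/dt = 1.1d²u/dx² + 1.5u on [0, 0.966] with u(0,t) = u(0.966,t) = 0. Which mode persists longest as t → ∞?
Eigenvalues: λₙ = 1.1n²π²/0.966² - 1.5.
First three modes:
  n=1: λ₁ = 1.1π²/0.966² - 1.5 ≈ 10.134
  n=2: λ₂ = 4.4π²/0.966² - 1.5 ≈ 45.037
  n=3: λ₃ = 9.9π²/0.966² - 1.5 ≈ 103.208
Since 1.1π²/0.966² ≈ 11.634 > 1.5, all λₙ > 0.
The n=1 mode decays slowest → dominates as t → ∞.
Asymptotic: u ~ c₁ sin(πx/0.966) e^{-λ₁t} with decay rate λ₁ ≈ 10.134.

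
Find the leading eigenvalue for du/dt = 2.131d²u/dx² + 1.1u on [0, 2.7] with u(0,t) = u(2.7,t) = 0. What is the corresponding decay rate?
Eigenvalues: λₙ = 2.131n²π²/2.7² - 1.1.
First three modes:
  n=1: λ₁ = 2.131π²/2.7² - 1.1 ≈ 1.785
  n=2: λ₂ = 8.524π²/2.7² - 1.1 ≈ 10.44
  n=3: λ₃ = 19.179π²/2.7² - 1.1 ≈ 24.866
Since 2.131π²/2.7² ≈ 2.885 > 1.1, all λₙ > 0.
The n=1 mode decays slowest → dominates as t → ∞.
Asymptotic: u ~ c₁ sin(πx/2.7) e^{-λ₁t} with decay rate λ₁ ≈ 1.785.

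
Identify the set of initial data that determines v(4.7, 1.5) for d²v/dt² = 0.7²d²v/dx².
Domain of dependence: [3.65, 5.75]. Signals travel at speed 0.7, so data within |x - 4.7| ≤ 0.7·1.5 = 1.05 can reach the point.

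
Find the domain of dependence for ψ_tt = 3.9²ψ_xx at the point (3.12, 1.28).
Domain of dependence: [-1.872, 8.112]. Signals travel at speed 3.9, so data within |x - 3.12| ≤ 3.9·1.28 = 4.992 can reach the point.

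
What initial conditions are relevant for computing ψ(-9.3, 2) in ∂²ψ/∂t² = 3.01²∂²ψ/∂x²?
Domain of dependence: [-15.32, -3.28]. Signals travel at speed 3.01, so data within |x - -9.3| ≤ 3.01·2 = 6.02 can reach the point.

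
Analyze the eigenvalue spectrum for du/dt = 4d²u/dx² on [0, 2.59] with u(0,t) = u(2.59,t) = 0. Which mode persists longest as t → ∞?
Eigenvalues: λₙ = 4n²π²/2.59².
First three modes:
  n=1: λ₁ = 4π²/2.59² ≈ 5.885
  n=2: λ₂ = 16π²/2.59² ≈ 23.541 (4× faster decay)
  n=3: λ₃ = 36π²/2.59² ≈ 52.967 (9× faster decay)
As t → ∞, higher modes decay exponentially faster. The n=1 mode dominates: u ~ c₁ sin(πx/2.59) e^{-λ₁t}.
Decay rate: λ₁ = 4π²/2.59² ≈ 5.885.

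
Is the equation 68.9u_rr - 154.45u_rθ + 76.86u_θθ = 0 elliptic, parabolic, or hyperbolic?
Computing B² - 4AC with A = 68.9, B = -154.45, C = 76.86: discriminant = 2672.1865 (positive). Answer: hyperbolic.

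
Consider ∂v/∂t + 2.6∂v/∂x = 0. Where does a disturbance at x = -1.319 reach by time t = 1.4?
At x = 2.321. The characteristic carries data from (-1.319, 0) to (2.321, 1.4).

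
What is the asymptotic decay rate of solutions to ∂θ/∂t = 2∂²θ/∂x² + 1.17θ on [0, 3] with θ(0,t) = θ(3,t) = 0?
Eigenvalues: λₙ = 2n²π²/3² - 1.17.
First three modes:
  n=1: λ₁ = 2π²/3² - 1.17 ≈ 1.023
  n=2: λ₂ = 8π²/3² - 1.17 ≈ 7.603
  n=3: λ₃ = 18π²/3² - 1.17 ≈ 18.569
Since 2π²/3² ≈ 2.193 > 1.17, all λₙ > 0.
The n=1 mode decays slowest → dominates as t → ∞.
Asymptotic: θ ~ c₁ sin(πx/3) e^{-λ₁t} with decay rate λ₁ ≈ 1.023.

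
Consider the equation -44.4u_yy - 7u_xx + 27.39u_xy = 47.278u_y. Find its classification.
Rewriting in standard form: -7u_xx + 27.39u_xy - 44.4u_yy - 47.278u_y = 0. Elliptic. (A = -7, B = 27.39, C = -44.4 gives B² - 4AC = -492.9879.)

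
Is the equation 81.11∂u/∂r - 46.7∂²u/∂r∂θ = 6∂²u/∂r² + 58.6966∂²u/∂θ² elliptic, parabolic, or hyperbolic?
Rewriting in standard form: -6∂²u/∂r² - 46.7∂²u/∂r∂θ - 58.6966∂²u/∂θ² + 81.11∂u/∂r = 0. Computing B² - 4AC with A = -6, B = -46.7, C = -58.6966: discriminant = 772.1716 (positive). Answer: hyperbolic.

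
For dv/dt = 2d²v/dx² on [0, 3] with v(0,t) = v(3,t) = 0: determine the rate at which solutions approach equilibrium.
Eigenvalues: λₙ = 2n²π²/3².
First three modes:
  n=1: λ₁ = 2π²/3² ≈ 2.193
  n=2: λ₂ = 8π²/3² ≈ 8.773 (4× faster decay)
  n=3: λ₃ = 18π²/3² ≈ 19.739 (9× faster decay)
As t → ∞, higher modes decay exponentially faster. The n=1 mode dominates: v ~ c₁ sin(πx/3) e^{-λ₁t}.
Decay rate: λ₁ = 2π²/3² ≈ 2.193.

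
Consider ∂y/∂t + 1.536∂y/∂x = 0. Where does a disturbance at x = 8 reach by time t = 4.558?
At x = 15.001088. The characteristic carries data from (8, 0) to (15.001088, 4.558).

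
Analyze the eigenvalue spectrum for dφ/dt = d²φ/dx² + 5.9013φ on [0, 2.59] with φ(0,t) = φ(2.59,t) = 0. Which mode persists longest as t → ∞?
Eigenvalues: λₙ = n²π²/2.59² - 5.9013.
First three modes:
  n=1: λ₁ = π²/2.59² - 5.9013 ≈ -4.43
  n=2: λ₂ = 4π²/2.59² - 5.9013 ≈ -0.016
  n=3: λ₃ = 9π²/2.59² - 5.9013 ≈ 7.34
Since π²/2.59² ≈ 1.471 < 5.9013, λ₁ < 0.
The n=1 mode grows fastest (−λₙ is largest for n=1) → dominates.
Asymptotic: φ ~ c₁ sin(πx/2.59) e^{4.43t} (exponential growth at rate −λ₁ ≈ 4.43).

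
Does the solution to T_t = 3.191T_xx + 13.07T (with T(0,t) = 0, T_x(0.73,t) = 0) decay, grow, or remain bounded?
T → 0. Diffusion dominates reaction (r=13.07 < κπ²/(4L²)≈14.77); solution decays.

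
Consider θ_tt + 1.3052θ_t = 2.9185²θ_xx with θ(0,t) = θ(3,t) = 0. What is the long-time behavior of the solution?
As t → ∞, θ → 0. Damping (γ=1.3052) dissipates energy; oscillations decay exponentially.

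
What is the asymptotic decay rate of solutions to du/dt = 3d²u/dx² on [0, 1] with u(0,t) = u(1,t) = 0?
Eigenvalues: λₙ = 3n²π².
First three modes:
  n=1: λ₁ = 3π² ≈ 29.609
  n=2: λ₂ = 12π² ≈ 118.435 (4× faster decay)
  n=3: λ₃ = 27π² ≈ 266.479 (9× faster decay)
As t → ∞, higher modes decay exponentially faster. The n=1 mode dominates: u ~ c₁ sin(πx) e^{-λ₁t}.
Decay rate: λ₁ = 3π² ≈ 29.609.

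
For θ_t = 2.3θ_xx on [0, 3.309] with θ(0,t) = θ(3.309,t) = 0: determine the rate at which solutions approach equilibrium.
Eigenvalues: λₙ = 2.3n²π²/3.309².
First three modes:
  n=1: λ₁ = 2.3π²/3.309² ≈ 2.073
  n=2: λ₂ = 9.2π²/3.309² ≈ 8.293 (4× faster decay)
  n=3: λ₃ = 20.7π²/3.309² ≈ 18.658 (9× faster decay)
As t → ∞, higher modes decay exponentially faster. The n=1 mode dominates: θ ~ c₁ sin(πx/3.309) e^{-λ₁t}.
Decay rate: λ₁ = 2.3π²/3.309² ≈ 2.073.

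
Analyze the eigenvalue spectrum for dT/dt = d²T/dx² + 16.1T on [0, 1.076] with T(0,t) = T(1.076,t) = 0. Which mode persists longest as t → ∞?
Eigenvalues: λₙ = n²π²/1.076² - 16.1.
First three modes:
  n=1: λ₁ = π²/1.076² - 16.1 ≈ -7.575
  n=2: λ₂ = 4π²/1.076² - 16.1 ≈ 17.998
  n=3: λ₃ = 9π²/1.076² - 16.1 ≈ 60.622
Since π²/1.076² ≈ 8.525 < 16.1, λ₁ < 0.
The n=1 mode grows fastest (−λₙ is largest for n=1) → dominates.
Asymptotic: T ~ c₁ sin(πx/1.076) e^{7.575t} (exponential growth at rate −λ₁ ≈ 7.575).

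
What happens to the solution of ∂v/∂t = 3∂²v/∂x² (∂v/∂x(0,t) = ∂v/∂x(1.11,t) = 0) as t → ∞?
v → constant (steady state). Heat is conserved (no flux at boundaries); solution approaches the spatial average.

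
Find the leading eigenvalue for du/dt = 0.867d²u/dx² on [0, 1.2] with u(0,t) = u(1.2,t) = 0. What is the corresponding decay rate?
Eigenvalues: λₙ = 0.867n²π²/1.2².
First three modes:
  n=1: λ₁ = 0.867π²/1.2² ≈ 5.942
  n=2: λ₂ = 3.468π²/1.2² ≈ 23.769 (4× faster decay)
  n=3: λ₃ = 7.803π²/1.2² ≈ 53.481 (9× faster decay)
As t → ∞, higher modes decay exponentially faster. The n=1 mode dominates: u ~ c₁ sin(πx/1.2) e^{-λ₁t}.
Decay rate: λ₁ = 0.867π²/1.2² ≈ 5.942.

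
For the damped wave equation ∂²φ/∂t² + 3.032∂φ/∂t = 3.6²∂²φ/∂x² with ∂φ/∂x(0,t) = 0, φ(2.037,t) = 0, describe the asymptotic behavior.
φ → 0. Damping (γ=3.032) dissipates energy; oscillations decay exponentially.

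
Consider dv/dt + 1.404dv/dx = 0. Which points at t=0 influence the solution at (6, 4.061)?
A single point: x = 0.298356. The characteristic through (6, 4.061) is x - 1.404t = const, so x = 6 - 1.404·4.061 = 0.298356.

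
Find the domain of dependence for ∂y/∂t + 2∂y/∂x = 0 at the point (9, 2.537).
A single point: x = 3.926. The characteristic through (9, 2.537) is x - 2t = const, so x = 9 - 2·2.537 = 3.926.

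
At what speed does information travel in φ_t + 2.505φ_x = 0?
Speed = 2.505. Information travels along x - 2.505t = const (rightward).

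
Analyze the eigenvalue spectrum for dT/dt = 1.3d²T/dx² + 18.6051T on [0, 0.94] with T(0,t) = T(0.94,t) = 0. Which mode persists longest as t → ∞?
Eigenvalues: λₙ = 1.3n²π²/0.94² - 18.6051.
First three modes:
  n=1: λ₁ = 1.3π²/0.94² - 18.6051 ≈ -4.084
  n=2: λ₂ = 5.2π²/0.94² - 18.6051 ≈ 39.478
  n=3: λ₃ = 11.7π²/0.94² - 18.6051 ≈ 112.081
Since 1.3π²/0.94² ≈ 14.521 < 18.6051, λ₁ < 0.
The n=1 mode grows fastest (−λₙ is largest for n=1) → dominates.
Asymptotic: T ~ c₁ sin(πx/0.94) e^{4.084t} (exponential growth at rate −λ₁ ≈ 4.084).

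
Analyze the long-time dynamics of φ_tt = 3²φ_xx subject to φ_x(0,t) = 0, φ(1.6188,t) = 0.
Long-time behavior: φ oscillates (no decay). Energy is conserved; the solution oscillates indefinitely as standing waves.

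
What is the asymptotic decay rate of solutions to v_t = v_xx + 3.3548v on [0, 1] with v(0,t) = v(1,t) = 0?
Eigenvalues: λₙ = n²π²/1² - 3.3548.
First three modes:
  n=1: λ₁ = π² - 3.3548 ≈ 6.515
  n=2: λ₂ = 4π² - 3.3548 ≈ 36.124
  n=3: λ₃ = 9π² - 3.3548 ≈ 85.472
Since π² ≈ 9.87 > 3.3548, all λₙ > 0.
The n=1 mode decays slowest → dominates as t → ∞.
Asymptotic: v ~ c₁ sin(πx/1) e^{-λ₁t} with decay rate λ₁ ≈ 6.515.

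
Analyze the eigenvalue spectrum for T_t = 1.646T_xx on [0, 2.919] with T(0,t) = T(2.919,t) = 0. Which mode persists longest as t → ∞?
Eigenvalues: λₙ = 1.646n²π²/2.919².
First three modes:
  n=1: λ₁ = 1.646π²/2.919² ≈ 1.907
  n=2: λ₂ = 6.584π²/2.919² ≈ 7.626 (4× faster decay)
  n=3: λ₃ = 14.814π²/2.919² ≈ 17.159 (9× faster decay)
As t → ∞, higher modes decay exponentially faster. The n=1 mode dominates: T ~ c₁ sin(πx/2.919) e^{-λ₁t}.
Decay rate: λ₁ = 1.646π²/2.919² ≈ 1.907.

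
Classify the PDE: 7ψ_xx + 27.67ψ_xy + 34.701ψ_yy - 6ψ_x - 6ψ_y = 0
A = 7, B = 27.67, C = 34.701. Discriminant B² - 4AC = -205.9991. Since -205.9991 < 0, elliptic.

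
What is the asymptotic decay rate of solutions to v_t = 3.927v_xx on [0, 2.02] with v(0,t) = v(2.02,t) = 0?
Eigenvalues: λₙ = 3.927n²π²/2.02².
First three modes:
  n=1: λ₁ = 3.927π²/2.02² ≈ 9.499
  n=2: λ₂ = 15.708π²/2.02² ≈ 37.994 (4× faster decay)
  n=3: λ₃ = 35.343π²/2.02² ≈ 85.487 (9× faster decay)
As t → ∞, higher modes decay exponentially faster. The n=1 mode dominates: v ~ c₁ sin(πx/2.02) e^{-λ₁t}.
Decay rate: λ₁ = 3.927π²/2.02² ≈ 9.499.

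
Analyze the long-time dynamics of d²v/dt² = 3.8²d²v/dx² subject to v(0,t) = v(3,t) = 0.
Long-time behavior: v oscillates (no decay). Energy is conserved; the solution oscillates indefinitely as standing waves.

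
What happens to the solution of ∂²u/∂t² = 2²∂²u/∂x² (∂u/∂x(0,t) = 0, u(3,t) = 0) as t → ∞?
u oscillates (no decay). Energy is conserved; the solution oscillates indefinitely as standing waves.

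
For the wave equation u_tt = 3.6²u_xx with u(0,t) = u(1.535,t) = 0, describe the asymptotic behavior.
u oscillates (no decay). Energy is conserved; the solution oscillates indefinitely as standing waves.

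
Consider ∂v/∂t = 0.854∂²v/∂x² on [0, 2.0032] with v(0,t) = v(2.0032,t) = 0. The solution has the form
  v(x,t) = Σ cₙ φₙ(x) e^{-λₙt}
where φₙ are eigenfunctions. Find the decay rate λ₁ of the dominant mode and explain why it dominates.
Eigenvalues: λₙ = 0.854n²π²/2.0032².
First three modes:
  n=1: λ₁ = 0.854π²/2.0032² ≈ 2.1
  n=2: λ₂ = 3.416π²/2.0032² ≈ 8.402 (4× faster decay)
  n=3: λ₃ = 7.686π²/2.0032² ≈ 18.904 (9× faster decay)
As t → ∞, higher modes decay exponentially faster. The n=1 mode dominates: v ~ c₁ sin(πx/2.0032) e^{-λ₁t}.
Decay rate: λ₁ = 0.854π²/2.0032² ≈ 2.1.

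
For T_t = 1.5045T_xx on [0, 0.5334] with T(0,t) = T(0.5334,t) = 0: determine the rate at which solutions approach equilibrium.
Eigenvalues: λₙ = 1.5045n²π²/0.5334².
First three modes:
  n=1: λ₁ = 1.5045π²/0.5334² ≈ 52.19
  n=2: λ₂ = 6.018π²/0.5334² ≈ 208.759 (4× faster decay)
  n=3: λ₃ = 13.5405π²/0.5334² ≈ 469.709 (9× faster decay)
As t → ∞, higher modes decay exponentially faster. The n=1 mode dominates: T ~ c₁ sin(πx/0.5334) e^{-λ₁t}.
Decay rate: λ₁ = 1.5045π²/0.5334² ≈ 52.19.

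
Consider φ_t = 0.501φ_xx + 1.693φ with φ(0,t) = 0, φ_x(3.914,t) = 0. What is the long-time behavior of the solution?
As t → ∞, φ grows unboundedly. Reaction dominates diffusion (r=1.693 > κπ²/(4L²)≈0.08); solution grows exponentially.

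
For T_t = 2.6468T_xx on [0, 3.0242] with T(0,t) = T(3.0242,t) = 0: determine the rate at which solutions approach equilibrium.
Eigenvalues: λₙ = 2.6468n²π²/3.0242².
First three modes:
  n=1: λ₁ = 2.6468π²/3.0242² ≈ 2.856
  n=2: λ₂ = 10.5872π²/3.0242² ≈ 11.425 (4× faster decay)
  n=3: λ₃ = 23.8212π²/3.0242² ≈ 25.706 (9× faster decay)
As t → ∞, higher modes decay exponentially faster. The n=1 mode dominates: T ~ c₁ sin(πx/3.0242) e^{-λ₁t}.
Decay rate: λ₁ = 2.6468π²/3.0242² ≈ 2.856.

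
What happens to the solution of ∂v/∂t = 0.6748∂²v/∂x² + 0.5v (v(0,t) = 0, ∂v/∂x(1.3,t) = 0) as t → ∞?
v → 0. Diffusion dominates reaction (r=0.5 < κπ²/(4L²)≈0.99); solution decays.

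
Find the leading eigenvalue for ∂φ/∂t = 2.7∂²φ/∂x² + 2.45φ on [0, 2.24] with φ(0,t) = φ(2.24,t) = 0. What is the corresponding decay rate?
Eigenvalues: λₙ = 2.7n²π²/2.24² - 2.45.
First three modes:
  n=1: λ₁ = 2.7π²/2.24² - 2.45 ≈ 2.861
  n=2: λ₂ = 10.8π²/2.24² - 2.45 ≈ 18.794
  n=3: λ₃ = 24.3π²/2.24² - 2.45 ≈ 45.348
Since 2.7π²/2.24² ≈ 5.311 > 2.45, all λₙ > 0.
The n=1 mode decays slowest → dominates as t → ∞.
Asymptotic: φ ~ c₁ sin(πx/2.24) e^{-λ₁t} with decay rate λ₁ ≈ 2.861.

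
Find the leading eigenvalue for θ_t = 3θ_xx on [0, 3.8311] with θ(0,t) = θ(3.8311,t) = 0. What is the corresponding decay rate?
Eigenvalues: λₙ = 3n²π²/3.8311².
First three modes:
  n=1: λ₁ = 3π²/3.8311² ≈ 2.017
  n=2: λ₂ = 12π²/3.8311² ≈ 8.069 (4× faster decay)
  n=3: λ₃ = 27π²/3.8311² ≈ 18.156 (9× faster decay)
As t → ∞, higher modes decay exponentially faster. The n=1 mode dominates: θ ~ c₁ sin(πx/3.8311) e^{-λ₁t}.
Decay rate: λ₁ = 3π²/3.8311² ≈ 2.017.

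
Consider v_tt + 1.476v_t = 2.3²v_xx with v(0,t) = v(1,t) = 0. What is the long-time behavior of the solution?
As t → ∞, v → 0. Damping (γ=1.476) dissipates energy; oscillations decay exponentially.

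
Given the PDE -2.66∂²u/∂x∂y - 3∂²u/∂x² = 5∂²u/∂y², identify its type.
Rewriting in standard form: -3∂²u/∂x² - 2.66∂²u/∂x∂y - 5∂²u/∂y² = 0. The second-order coefficients are A = -3, B = -2.66, C = -5. Since B² - 4AC = -52.9244 < 0, this is an elliptic PDE.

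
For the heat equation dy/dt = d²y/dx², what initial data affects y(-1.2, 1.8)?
The entire real line. The heat equation has infinite propagation speed: any initial disturbance instantly affects all points (though exponentially small far away).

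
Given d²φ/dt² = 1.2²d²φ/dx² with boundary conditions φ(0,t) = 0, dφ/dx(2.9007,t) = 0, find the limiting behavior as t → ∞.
φ oscillates (no decay). Energy is conserved; the solution oscillates indefinitely as standing waves.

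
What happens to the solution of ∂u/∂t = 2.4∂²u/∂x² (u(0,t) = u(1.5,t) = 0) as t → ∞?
u → 0. Heat diffuses out through both boundaries.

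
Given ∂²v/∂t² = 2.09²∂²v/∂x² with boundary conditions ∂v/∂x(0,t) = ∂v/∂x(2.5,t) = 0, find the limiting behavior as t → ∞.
v oscillates about a mean that drifts linearly in t (generically unbounded; no decay). There is no damping, so the nonconstant modes persist as standing waves (energy conserved, no decay). But with Neumann conditions at both ends the constant mode has eigenvalue 0: the spatial mean M(t) of v satisfies M'' = 0, so M(t) = M(0) + M'(0)·t. Unless the initial velocity has zero mean (∫v_t(x,0)dx = 0), the solution grows linearly in t (unbounded, though not exponentially); if it does have zero mean, the solution stays bounded and simply oscillates.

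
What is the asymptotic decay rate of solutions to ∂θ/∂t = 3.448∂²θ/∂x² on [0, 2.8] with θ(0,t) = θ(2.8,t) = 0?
Eigenvalues: λₙ = 3.448n²π²/2.8².
First three modes:
  n=1: λ₁ = 3.448π²/2.8² ≈ 4.341
  n=2: λ₂ = 13.792π²/2.8² ≈ 17.362 (4× faster decay)
  n=3: λ₃ = 31.032π²/2.8² ≈ 39.066 (9× faster decay)
As t → ∞, higher modes decay exponentially faster. The n=1 mode dominates: θ ~ c₁ sin(πx/2.8) e^{-λ₁t}.
Decay rate: λ₁ = 3.448π²/2.8² ≈ 4.341.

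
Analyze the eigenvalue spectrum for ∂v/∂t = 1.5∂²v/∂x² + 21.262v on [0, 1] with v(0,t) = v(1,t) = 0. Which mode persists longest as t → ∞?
Eigenvalues: λₙ = 1.5n²π²/1² - 21.262.
First three modes:
  n=1: λ₁ = 1.5π² - 21.262 ≈ -6.458
  n=2: λ₂ = 6π² - 21.262 ≈ 37.956
  n=3: λ₃ = 13.5π² - 21.262 ≈ 111.978
Since 1.5π² ≈ 14.804 < 21.262, λ₁ < 0.
The n=1 mode grows fastest (−λₙ is largest for n=1) → dominates.
Asymptotic: v ~ c₁ sin(πx/1) e^{6.458t} (exponential growth at rate −λ₁ ≈ 6.458).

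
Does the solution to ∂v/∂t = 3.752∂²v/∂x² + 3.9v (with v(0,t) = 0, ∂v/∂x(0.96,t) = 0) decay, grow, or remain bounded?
v → 0. Diffusion dominates reaction (r=3.9 < κπ²/(4L²)≈10.05); solution decays.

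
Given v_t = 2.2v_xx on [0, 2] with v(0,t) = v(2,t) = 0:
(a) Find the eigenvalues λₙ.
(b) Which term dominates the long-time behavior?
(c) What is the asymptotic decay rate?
Eigenvalues: λₙ = 2.2n²π²/2².
First three modes:
  n=1: λ₁ = 2.2π²/2² ≈ 5.428
  n=2: λ₂ = 8.8π²/2² ≈ 21.713 (4× faster decay)
  n=3: λ₃ = 19.8π²/2² ≈ 48.855 (9× faster decay)
As t → ∞, higher modes decay exponentially faster. The n=1 mode dominates: v ~ c₁ sin(πx/2) e^{-λ₁t}.
Decay rate: λ₁ = 2.2π²/2² ≈ 5.428.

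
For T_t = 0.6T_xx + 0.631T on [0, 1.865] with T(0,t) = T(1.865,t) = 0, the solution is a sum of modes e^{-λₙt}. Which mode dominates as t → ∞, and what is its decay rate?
Eigenvalues: λₙ = 0.6n²π²/1.865² - 0.631.
First three modes:
  n=1: λ₁ = 0.6π²/1.865² - 0.631 ≈ 1.072
  n=2: λ₂ = 2.4π²/1.865² - 0.631 ≈ 6.179
  n=3: λ₃ = 5.4π²/1.865² - 0.631 ≈ 14.692
Since 0.6π²/1.865² ≈ 1.703 > 0.631, all λₙ > 0.
The n=1 mode decays slowest → dominates as t → ∞.
Asymptotic: T ~ c₁ sin(πx/1.865) e^{-λ₁t} with decay rate λ₁ ≈ 1.072.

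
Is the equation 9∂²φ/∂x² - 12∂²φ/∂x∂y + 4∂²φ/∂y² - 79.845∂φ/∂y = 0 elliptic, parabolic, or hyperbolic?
Computing B² - 4AC with A = 9, B = -12, C = 4: discriminant = 0 (zero). Answer: parabolic.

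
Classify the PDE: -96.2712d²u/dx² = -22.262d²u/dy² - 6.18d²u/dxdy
Rewriting in standard form: -96.2712d²u/dx² + 6.18d²u/dxdy + 22.262d²u/dy² = 0. A = -96.2712, B = 6.18, C = 22.262. Discriminant B² - 4AC = 8610.9502176. Since 8610.9502176 > 0, hyperbolic.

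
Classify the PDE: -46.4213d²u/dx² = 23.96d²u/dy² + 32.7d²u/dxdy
Rewriting in standard form: -46.4213d²u/dx² - 32.7d²u/dxdy - 23.96d²u/dy² = 0. A = -46.4213, B = -32.7, C = -23.96. Discriminant B² - 4AC = -3379.727392. Since -3379.727392 < 0, elliptic.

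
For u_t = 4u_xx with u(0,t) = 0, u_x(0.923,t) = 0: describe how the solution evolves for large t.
u → 0. Heat escapes through the Dirichlet boundary.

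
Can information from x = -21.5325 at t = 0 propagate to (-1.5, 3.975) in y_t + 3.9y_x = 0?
No. Only data at x = -17.0025 affects (-1.5, 3.975). Advection has one-way propagation along characteristics.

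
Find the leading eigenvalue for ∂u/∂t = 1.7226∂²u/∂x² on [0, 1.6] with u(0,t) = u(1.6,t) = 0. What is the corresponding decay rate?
Eigenvalues: λₙ = 1.7226n²π²/1.6².
First three modes:
  n=1: λ₁ = 1.7226π²/1.6² ≈ 6.641
  n=2: λ₂ = 6.8904π²/1.6² ≈ 26.565 (4× faster decay)
  n=3: λ₃ = 15.5034π²/1.6² ≈ 59.77 (9× faster decay)
As t → ∞, higher modes decay exponentially faster. The n=1 mode dominates: u ~ c₁ sin(πx/1.6) e^{-λ₁t}.
Decay rate: λ₁ = 1.7226π²/1.6² ≈ 6.641.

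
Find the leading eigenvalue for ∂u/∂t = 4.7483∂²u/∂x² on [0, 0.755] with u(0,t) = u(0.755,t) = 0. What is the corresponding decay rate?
Eigenvalues: λₙ = 4.7483n²π²/0.755².
First three modes:
  n=1: λ₁ = 4.7483π²/0.755² ≈ 82.214
  n=2: λ₂ = 18.9932π²/0.755² ≈ 328.855 (4× faster decay)
  n=3: λ₃ = 42.7347π²/0.755² ≈ 739.923 (9× faster decay)
As t → ∞, higher modes decay exponentially faster. The n=1 mode dominates: u ~ c₁ sin(πx/0.755) e^{-λ₁t}.
Decay rate: λ₁ = 4.7483π²/0.755² ≈ 82.214.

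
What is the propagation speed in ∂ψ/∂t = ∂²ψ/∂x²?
Infinite. The heat equation is parabolic, not hyperbolic, so disturbances propagate instantly.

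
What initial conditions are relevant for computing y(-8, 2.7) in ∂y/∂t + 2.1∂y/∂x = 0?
A single point: x = -13.67. The characteristic through (-8, 2.7) is x - 2.1t = const, so x = -8 - 2.1·2.7 = -13.67.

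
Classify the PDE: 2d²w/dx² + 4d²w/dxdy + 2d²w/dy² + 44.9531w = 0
A = 2, B = 4, C = 2. Discriminant B² - 4AC = 0. Since 0 = 0, parabolic.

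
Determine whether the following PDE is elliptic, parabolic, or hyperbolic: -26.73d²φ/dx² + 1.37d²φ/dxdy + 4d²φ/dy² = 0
Coefficients: A = -26.73, B = 1.37, C = 4. B² - 4AC = 429.5569, which is positive, so the equation is hyperbolic.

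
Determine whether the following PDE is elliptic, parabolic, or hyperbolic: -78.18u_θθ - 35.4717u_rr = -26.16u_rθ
Rewriting in standard form: -35.4717u_rr + 26.16u_rθ - 78.18u_θθ = 0. Coefficients: A = -35.4717, B = 26.16, C = -78.18. B² - 4AC = -10408.364424, which is negative, so the equation is elliptic.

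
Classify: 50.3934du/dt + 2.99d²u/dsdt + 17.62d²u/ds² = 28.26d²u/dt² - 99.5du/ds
Rewriting in standard form: 17.62d²u/ds² + 2.99d²u/dsdt - 28.26d²u/dt² + 99.5du/ds + 50.3934du/dt = 0. Hyperbolic (discriminant = 2000.7049).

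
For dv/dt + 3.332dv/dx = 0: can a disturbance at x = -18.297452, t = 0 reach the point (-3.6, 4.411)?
Yes. The characteristic through (-3.6, 4.411) passes through x = -18.297452.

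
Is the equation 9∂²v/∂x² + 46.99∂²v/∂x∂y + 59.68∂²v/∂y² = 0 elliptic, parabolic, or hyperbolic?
Computing B² - 4AC with A = 9, B = 46.99, C = 59.68: discriminant = 59.5801 (positive). Answer: hyperbolic.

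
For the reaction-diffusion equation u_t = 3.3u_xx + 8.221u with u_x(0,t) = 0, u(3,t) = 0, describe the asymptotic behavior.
u grows unboundedly. Reaction dominates diffusion (r=8.221 > κπ²/(4L²)≈0.9); solution grows exponentially.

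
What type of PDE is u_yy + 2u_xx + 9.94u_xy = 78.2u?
Rewriting in standard form: 2u_xx + 9.94u_xy + u_yy - 78.2u = 0. With A = 2, B = 9.94, C = 1, the discriminant is 90.8036. This is a hyperbolic PDE.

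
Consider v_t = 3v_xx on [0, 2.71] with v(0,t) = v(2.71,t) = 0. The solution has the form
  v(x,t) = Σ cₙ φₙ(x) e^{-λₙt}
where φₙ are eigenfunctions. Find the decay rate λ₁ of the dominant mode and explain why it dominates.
Eigenvalues: λₙ = 3n²π²/2.71².
First three modes:
  n=1: λ₁ = 3π²/2.71² ≈ 4.032
  n=2: λ₂ = 12π²/2.71² ≈ 16.127 (4× faster decay)
  n=3: λ₃ = 27π²/2.71² ≈ 36.285 (9× faster decay)
As t → ∞, higher modes decay exponentially faster. The n=1 mode dominates: v ~ c₁ sin(πx/2.71) e^{-λ₁t}.
Decay rate: λ₁ = 3π²/2.71² ≈ 4.032.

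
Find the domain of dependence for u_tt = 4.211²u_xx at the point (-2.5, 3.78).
Domain of dependence: [-18.41758, 13.41758]. Signals travel at speed 4.211, so data within |x - -2.5| ≤ 4.211·3.78 = 15.91758 can reach the point.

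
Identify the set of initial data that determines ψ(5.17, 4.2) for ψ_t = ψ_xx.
The entire real line. The heat equation has infinite propagation speed: any initial disturbance instantly affects all points (though exponentially small far away).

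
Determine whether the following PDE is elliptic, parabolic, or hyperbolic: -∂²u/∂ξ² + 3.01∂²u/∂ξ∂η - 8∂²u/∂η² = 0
Coefficients: A = -1, B = 3.01, C = -8. B² - 4AC = -22.9399, which is negative, so the equation is elliptic.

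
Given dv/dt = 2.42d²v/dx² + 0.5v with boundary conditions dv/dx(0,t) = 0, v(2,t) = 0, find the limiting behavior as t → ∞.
v → 0. Diffusion dominates reaction (r=0.5 < κπ²/(4L²)≈1.49); solution decays.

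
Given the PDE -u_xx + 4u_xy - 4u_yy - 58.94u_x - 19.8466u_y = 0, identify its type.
The second-order coefficients are A = -1, B = 4, C = -4. Since B² - 4AC = 0 = 0, this is a parabolic PDE.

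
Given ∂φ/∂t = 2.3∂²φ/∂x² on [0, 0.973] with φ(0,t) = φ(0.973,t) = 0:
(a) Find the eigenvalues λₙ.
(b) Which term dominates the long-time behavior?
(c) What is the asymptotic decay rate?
Eigenvalues: λₙ = 2.3n²π²/0.973².
First three modes:
  n=1: λ₁ = 2.3π²/0.973² ≈ 23.977
  n=2: λ₂ = 9.2π²/0.973² ≈ 95.91 (4× faster decay)
  n=3: λ₃ = 20.7π²/0.973² ≈ 215.797 (9× faster decay)
As t → ∞, higher modes decay exponentially faster. The n=1 mode dominates: φ ~ c₁ sin(πx/0.973) e^{-λ₁t}.
Decay rate: λ₁ = 2.3π²/0.973² ≈ 23.977.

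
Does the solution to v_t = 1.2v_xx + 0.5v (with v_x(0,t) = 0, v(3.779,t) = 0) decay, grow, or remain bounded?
v grows unboundedly. Reaction dominates diffusion (r=0.5 > κπ²/(4L²)≈0.21); solution grows exponentially.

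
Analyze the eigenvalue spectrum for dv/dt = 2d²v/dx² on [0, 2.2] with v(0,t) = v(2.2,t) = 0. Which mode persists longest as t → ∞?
Eigenvalues: λₙ = 2n²π²/2.2².
First three modes:
  n=1: λ₁ = 2π²/2.2² ≈ 4.078
  n=2: λ₂ = 8π²/2.2² ≈ 16.313 (4× faster decay)
  n=3: λ₃ = 18π²/2.2² ≈ 36.705 (9× faster decay)
As t → ∞, higher modes decay exponentially faster. The n=1 mode dominates: v ~ c₁ sin(πx/2.2) e^{-λ₁t}.
Decay rate: λ₁ = 2π²/2.2² ≈ 4.078.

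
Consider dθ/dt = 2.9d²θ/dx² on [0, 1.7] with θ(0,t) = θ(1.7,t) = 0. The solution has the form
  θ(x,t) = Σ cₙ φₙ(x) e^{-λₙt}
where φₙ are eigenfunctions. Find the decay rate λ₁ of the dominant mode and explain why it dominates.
Eigenvalues: λₙ = 2.9n²π²/1.7².
First three modes:
  n=1: λ₁ = 2.9π²/1.7² ≈ 9.904
  n=2: λ₂ = 11.6π²/1.7² ≈ 39.615 (4× faster decay)
  n=3: λ₃ = 26.1π²/1.7² ≈ 89.134 (9× faster decay)
As t → ∞, higher modes decay exponentially faster. The n=1 mode dominates: θ ~ c₁ sin(πx/1.7) e^{-λ₁t}.
Decay rate: λ₁ = 2.9π²/1.7² ≈ 9.904.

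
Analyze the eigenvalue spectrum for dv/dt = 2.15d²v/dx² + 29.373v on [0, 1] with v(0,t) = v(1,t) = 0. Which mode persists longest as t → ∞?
Eigenvalues: λₙ = 2.15n²π²/1² - 29.373.
First three modes:
  n=1: λ₁ = 2.15π² - 29.373 ≈ -8.153
  n=2: λ₂ = 8.6π² - 29.373 ≈ 55.506
  n=3: λ₃ = 19.35π² - 29.373 ≈ 161.604
Since 2.15π² ≈ 21.22 < 29.373, λ₁ < 0.
The n=1 mode grows fastest (−λₙ is largest for n=1) → dominates.
Asymptotic: v ~ c₁ sin(πx/1) e^{8.153t} (exponential growth at rate −λ₁ ≈ 8.153).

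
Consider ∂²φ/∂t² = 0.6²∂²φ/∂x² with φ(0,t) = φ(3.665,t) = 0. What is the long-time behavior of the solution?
As t → ∞, φ oscillates (no decay). Energy is conserved; the solution oscillates indefinitely as standing waves.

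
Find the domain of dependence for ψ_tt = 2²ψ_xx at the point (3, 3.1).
Domain of dependence: [-3.2, 9.2]. Signals travel at speed 2, so data within |x - 3| ≤ 2·3.1 = 6.2 can reach the point.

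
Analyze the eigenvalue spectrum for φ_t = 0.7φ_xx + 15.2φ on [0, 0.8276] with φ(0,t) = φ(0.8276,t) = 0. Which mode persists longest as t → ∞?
Eigenvalues: λₙ = 0.7n²π²/0.8276² - 15.2.
First three modes:
  n=1: λ₁ = 0.7π²/0.8276² - 15.2 ≈ -5.113
  n=2: λ₂ = 2.8π²/0.8276² - 15.2 ≈ 25.148
  n=3: λ₃ = 6.3π²/0.8276² - 15.2 ≈ 75.582
Since 0.7π²/0.8276² ≈ 10.087 < 15.2, λ₁ < 0.
The n=1 mode grows fastest (−λₙ is largest for n=1) → dominates.
Asymptotic: φ ~ c₁ sin(πx/0.8276) e^{5.113t} (exponential growth at rate −λ₁ ≈ 5.113).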